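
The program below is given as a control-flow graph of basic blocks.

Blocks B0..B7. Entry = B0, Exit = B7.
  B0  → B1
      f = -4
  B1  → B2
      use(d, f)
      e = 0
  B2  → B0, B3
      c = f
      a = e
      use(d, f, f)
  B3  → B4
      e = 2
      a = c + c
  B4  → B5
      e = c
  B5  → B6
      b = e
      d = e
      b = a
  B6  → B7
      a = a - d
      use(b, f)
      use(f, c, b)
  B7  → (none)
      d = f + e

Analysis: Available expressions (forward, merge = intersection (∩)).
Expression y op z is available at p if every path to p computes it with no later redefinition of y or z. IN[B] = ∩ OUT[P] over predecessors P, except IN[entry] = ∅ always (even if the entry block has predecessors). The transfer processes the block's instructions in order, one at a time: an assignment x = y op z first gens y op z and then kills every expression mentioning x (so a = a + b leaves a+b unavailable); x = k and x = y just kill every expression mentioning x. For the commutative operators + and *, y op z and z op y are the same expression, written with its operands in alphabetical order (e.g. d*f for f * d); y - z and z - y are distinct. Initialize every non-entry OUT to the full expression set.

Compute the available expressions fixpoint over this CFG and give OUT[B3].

Answer: {c+c}

Working:
Fixpoint table:
  B0: | IN={} | OUT={}
  B1: | IN={} | OUT={}
  B2: | IN={} | OUT={}
  B3: | IN={} | OUT={c+c}
  B4: | IN={c+c} | OUT={c+c}
  B5: | IN={c+c} | OUT={c+c}
  B6: | IN={c+c} | OUT={c+c}
  B7: | IN={c+c} | OUT={c+c, e+f}

Merge at B3: IN[B3] = OUT[B2] = {}
Applying B3's transfer function to that IN value gives OUT[B3] (row B3 above).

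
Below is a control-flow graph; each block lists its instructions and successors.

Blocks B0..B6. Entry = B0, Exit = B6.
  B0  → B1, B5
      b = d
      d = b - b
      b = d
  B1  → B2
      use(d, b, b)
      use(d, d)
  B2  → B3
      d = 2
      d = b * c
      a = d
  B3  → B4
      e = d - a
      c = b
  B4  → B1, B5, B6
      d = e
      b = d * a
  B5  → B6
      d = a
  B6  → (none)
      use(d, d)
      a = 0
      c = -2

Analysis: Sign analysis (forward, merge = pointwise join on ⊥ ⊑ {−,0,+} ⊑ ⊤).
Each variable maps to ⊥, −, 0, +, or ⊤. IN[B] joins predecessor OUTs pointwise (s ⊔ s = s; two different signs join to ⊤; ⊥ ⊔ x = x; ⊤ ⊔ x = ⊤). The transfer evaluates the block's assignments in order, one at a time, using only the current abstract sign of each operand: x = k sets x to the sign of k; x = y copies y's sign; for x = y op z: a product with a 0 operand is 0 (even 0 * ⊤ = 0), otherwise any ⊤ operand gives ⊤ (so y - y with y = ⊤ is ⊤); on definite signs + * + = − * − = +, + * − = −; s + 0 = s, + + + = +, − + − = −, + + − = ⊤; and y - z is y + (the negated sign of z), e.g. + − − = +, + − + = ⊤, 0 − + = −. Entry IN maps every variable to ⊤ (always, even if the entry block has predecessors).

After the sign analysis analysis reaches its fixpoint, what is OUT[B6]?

Converged values:
  B0:  IN=(all ⊤)  OUT=(all ⊤)
  B1:  IN=(all ⊤)  OUT=(all ⊤)
  B2:  IN=(all ⊤)  OUT=(all ⊤)
  B3:  IN=(all ⊤)  OUT=(all ⊤)
  B4:  IN=(all ⊤)  OUT=(all ⊤)
  B5:  IN=(all ⊤)  OUT=(all ⊤)
  B6:  IN=(all ⊤)  OUT={a:0, c:-; rest ⊤}

Merge at B6: IN[B6] = OUT[B4] ⊔ OUT[B5] = {a: ⊤, b: ⊤, c: ⊤, d: ⊤, e: ⊤, f: ⊤}
Applying B6's transfer function to that IN value gives OUT[B6] (row B6 above).

Answer: {a: 0, b: ⊤, c: -, d: ⊤, e: ⊤, f: ⊤}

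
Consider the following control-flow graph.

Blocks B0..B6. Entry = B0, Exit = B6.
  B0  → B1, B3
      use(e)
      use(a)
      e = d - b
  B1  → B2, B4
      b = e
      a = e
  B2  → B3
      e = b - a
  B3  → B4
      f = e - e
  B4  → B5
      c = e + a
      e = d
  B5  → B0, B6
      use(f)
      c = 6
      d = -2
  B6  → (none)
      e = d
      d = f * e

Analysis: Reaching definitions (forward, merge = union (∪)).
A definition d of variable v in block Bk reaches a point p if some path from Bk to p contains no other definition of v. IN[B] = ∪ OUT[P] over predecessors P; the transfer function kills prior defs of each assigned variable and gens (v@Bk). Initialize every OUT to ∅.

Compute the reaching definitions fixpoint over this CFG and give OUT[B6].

Answer: {a@B1, b@B1, c@B5, d@B6, e@B6, f@B3}

Working:
Per-block solution:
  B0:   IN={a@B1, b@B1, c@B5, d@B5, e@B4, f@B3}   OUT={a@B1, b@B1, c@B5, d@B5, e@B0, f@B3}
  B1:   IN={a@B1, b@B1, c@B5, d@B5, e@B0, f@B3}   OUT={a@B1, b@B1, c@B5, d@B5, e@B0, f@B3}
  B2:   IN={a@B1, b@B1, c@B5, d@B5, e@B0, f@B3}   OUT={a@B1, b@B1, c@B5, d@B5, e@B2, f@B3}
  B3:   IN={a@B1, b@B1, c@B5, d@B5, e@B0, e@B2, f@B3}   OUT={a@B1, b@B1, c@B5, d@B5, e@B0, e@B2, f@B3}
  B4:   IN={a@B1, b@B1, c@B5, d@B5, e@B0, e@B2, f@B3}   OUT={a@B1, b@B1, c@B4, d@B5, e@B4, f@B3}
  B5:   IN={a@B1, b@B1, c@B4, d@B5, e@B4, f@B3}   OUT={a@B1, b@B1, c@B5, d@B5, e@B4, f@B3}
  B6:   IN={a@B1, b@B1, c@B5, d@B5, e@B4, f@B3}   OUT={a@B1, b@B1, c@B5, d@B6, e@B6, f@B3}

Merge at B6: IN[B6] = OUT[B5] = {a@B1, b@B1, c@B5, d@B5, e@B4, f@B3}
Applying B6's transfer function to that IN value gives OUT[B6] (row B6 above).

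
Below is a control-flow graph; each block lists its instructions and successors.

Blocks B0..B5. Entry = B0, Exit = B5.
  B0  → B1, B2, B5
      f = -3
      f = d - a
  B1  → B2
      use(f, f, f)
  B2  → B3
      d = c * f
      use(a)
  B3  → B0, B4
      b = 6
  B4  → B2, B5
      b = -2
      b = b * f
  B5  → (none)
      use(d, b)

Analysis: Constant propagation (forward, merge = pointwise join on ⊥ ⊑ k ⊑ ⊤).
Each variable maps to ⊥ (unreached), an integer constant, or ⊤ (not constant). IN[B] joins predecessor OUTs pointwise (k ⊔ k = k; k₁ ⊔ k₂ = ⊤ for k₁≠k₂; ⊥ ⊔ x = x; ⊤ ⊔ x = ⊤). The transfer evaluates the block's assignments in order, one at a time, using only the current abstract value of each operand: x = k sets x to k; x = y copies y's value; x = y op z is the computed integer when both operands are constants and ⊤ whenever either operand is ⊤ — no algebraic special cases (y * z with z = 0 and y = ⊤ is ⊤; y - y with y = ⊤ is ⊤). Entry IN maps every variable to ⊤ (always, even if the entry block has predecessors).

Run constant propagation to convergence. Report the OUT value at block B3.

Converged values:
  B0:   IN=(all ⊤)   OUT=(all ⊤)
  B1:   IN=(all ⊤)   OUT=(all ⊤)
  B2:   IN=(all ⊤)   OUT=(all ⊤)
  B3:   IN=(all ⊤)   OUT={b:6; rest ⊤}
  B4:   IN={b:6; rest ⊤}   OUT=(all ⊤)
  B5:   IN=(all ⊤)   OUT=(all ⊤)

Merge at B3: IN[B3] = OUT[B2] = {a: ⊤, b: ⊤, c: ⊤, d: ⊤, e: ⊤, f: ⊤}
Applying B3's transfer function to that IN value gives OUT[B3] (row B3 above).

Answer: {a: ⊤, b: 6, c: ⊤, d: ⊤, e: ⊤, f: ⊤}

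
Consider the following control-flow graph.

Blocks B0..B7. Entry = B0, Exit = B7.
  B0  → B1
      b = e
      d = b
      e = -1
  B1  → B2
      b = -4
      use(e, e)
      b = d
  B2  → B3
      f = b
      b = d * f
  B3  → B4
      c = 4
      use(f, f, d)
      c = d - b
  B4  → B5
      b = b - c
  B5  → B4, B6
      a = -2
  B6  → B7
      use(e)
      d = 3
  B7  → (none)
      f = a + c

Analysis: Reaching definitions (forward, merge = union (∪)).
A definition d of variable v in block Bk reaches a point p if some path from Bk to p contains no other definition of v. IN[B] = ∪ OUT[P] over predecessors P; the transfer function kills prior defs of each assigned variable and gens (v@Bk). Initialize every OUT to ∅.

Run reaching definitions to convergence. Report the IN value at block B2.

Answer: {b@B1, d@B0, e@B0}

Working:
Fixpoint table:
  B0:  IN={}  OUT={b@B0, d@B0, e@B0}
  B1:  IN={b@B0, d@B0, e@B0}  OUT={b@B1, d@B0, e@B0}
  B2:  IN={b@B1, d@B0, e@B0}  OUT={b@B2, d@B0, e@B0, f@B2}
  B3:  IN={b@B2, d@B0, e@B0, f@B2}  OUT={b@B2, c@B3, d@B0, e@B0, f@B2}
  B4:  IN={a@B5, b@B2, b@B4, c@B3, d@B0, e@B0, f@B2}  OUT={a@B5, b@B4, c@B3, d@B0, e@B0, f@B2}
  B5:  IN={a@B5, b@B4, c@B3, d@B0, e@B0, f@B2}  OUT={a@B5, b@B4, c@B3, d@B0, e@B0, f@B2}
  B6:  IN={a@B5, b@B4, c@B3, d@B0, e@B0, f@B2}  OUT={a@B5, b@B4, c@B3, d@B6, e@B0, f@B2}
  B7:  IN={a@B5, b@B4, c@B3, d@B6, e@B0, f@B2}  OUT={a@B5, b@B4, c@B3, d@B6, e@B0, f@B7}

Merge at B2: IN[B2] = OUT[B1] = {b@B1, d@B0, e@B0}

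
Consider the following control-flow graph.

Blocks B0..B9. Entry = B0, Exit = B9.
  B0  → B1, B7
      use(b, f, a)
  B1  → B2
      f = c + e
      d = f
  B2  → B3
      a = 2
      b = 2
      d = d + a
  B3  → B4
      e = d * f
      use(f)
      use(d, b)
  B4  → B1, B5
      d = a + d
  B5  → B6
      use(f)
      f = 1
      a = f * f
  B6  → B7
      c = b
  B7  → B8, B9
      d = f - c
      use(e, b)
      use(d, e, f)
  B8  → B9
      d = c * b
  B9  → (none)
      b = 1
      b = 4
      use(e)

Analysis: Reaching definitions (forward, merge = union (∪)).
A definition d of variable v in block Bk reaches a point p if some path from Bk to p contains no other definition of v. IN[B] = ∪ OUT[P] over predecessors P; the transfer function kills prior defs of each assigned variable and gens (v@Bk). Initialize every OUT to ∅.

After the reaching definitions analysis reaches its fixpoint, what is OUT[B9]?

Converged values:
  B0:   IN={}   OUT={}
  B1:   IN={a@B2, b@B2, d@B4, e@B3, f@B1}   OUT={a@B2, b@B2, d@B1, e@B3, f@B1}
  B2:   IN={a@B2, b@B2, d@B1, e@B3, f@B1}   OUT={a@B2, b@B2, d@B2, e@B3, f@B1}
  B3:   IN={a@B2, b@B2, d@B2, e@B3, f@B1}   OUT={a@B2, b@B2, d@B2, e@B3, f@B1}
  B4:   IN={a@B2, b@B2, d@B2, e@B3, f@B1}   OUT={a@B2, b@B2, d@B4, e@B3, f@B1}
  B5:   IN={a@B2, b@B2, d@B4, e@B3, f@B1}   OUT={a@B5, b@B2, d@B4, e@B3, f@B5}
  B6:   IN={a@B5, b@B2, d@B4, e@B3, f@B5}   OUT={a@B5, b@B2, c@B6, d@B4, e@B3, f@B5}
  B7:   IN={a@B5, b@B2, c@B6, d@B4, e@B3, f@B5}   OUT={a@B5, b@B2, c@B6, d@B7, e@B3, f@B5}
  B8:   IN={a@B5, b@B2, c@B6, d@B7, e@B3, f@B5}   OUT={a@B5, b@B2, c@B6, d@B8, e@B3, f@B5}
  B9:   IN={a@B5, b@B2, c@B6, d@B7, d@B8, e@B3, f@B5}   OUT={a@B5, b@B9, c@B6, d@B7, d@B8, e@B3, f@B5}

Merge at B9: IN[B9] = OUT[B7] ⊔ OUT[B8] = {a@B5, b@B2, c@B6, d@B7, d@B8, e@B3, f@B5}
Applying B9's transfer function to that IN value gives OUT[B9] (row B9 above).

Answer: {a@B5, b@B9, c@B6, d@B7, d@B8, e@B3, f@B5}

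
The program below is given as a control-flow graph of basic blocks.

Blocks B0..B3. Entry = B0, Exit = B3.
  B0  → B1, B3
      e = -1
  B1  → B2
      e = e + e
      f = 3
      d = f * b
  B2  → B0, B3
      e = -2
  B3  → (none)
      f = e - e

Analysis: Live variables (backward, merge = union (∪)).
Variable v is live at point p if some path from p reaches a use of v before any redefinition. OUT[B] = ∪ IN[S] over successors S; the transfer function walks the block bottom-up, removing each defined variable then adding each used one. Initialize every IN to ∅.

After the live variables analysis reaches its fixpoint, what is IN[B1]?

Answer: {b, e}

Working:
Converged values:
  B0:  IN={b}  OUT={b, e}
  B1:  IN={b, e}  OUT={b}
  B2:  IN={b}  OUT={b, e}
  B3:  IN={e}  OUT={}

Merge at B1: OUT[B1] = IN[B2] = {b}
Applying B1's transfer function to that OUT value gives IN[B1] (row B1 above).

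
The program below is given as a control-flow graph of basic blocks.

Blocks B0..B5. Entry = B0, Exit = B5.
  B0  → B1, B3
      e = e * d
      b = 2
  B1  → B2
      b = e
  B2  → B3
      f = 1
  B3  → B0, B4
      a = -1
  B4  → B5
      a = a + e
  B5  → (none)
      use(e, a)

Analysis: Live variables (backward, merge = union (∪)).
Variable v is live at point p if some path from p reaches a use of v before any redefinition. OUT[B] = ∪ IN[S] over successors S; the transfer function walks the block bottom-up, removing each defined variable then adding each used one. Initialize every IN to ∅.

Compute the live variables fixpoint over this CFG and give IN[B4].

Fixpoint table:
  B0:  IN={d, e}  OUT={d, e}
  B1:  IN={d, e}  OUT={d, e}
  B2:  IN={d, e}  OUT={d, e}
  B3:  IN={d, e}  OUT={a, d, e}
  B4:  IN={a, e}  OUT={a, e}
  B5:  IN={a, e}  OUT={}

Merge at B4: OUT[B4] = IN[B5] = {a, e}
Applying B4's transfer function to that OUT value gives IN[B4] (row B4 above).

Answer: {a, e}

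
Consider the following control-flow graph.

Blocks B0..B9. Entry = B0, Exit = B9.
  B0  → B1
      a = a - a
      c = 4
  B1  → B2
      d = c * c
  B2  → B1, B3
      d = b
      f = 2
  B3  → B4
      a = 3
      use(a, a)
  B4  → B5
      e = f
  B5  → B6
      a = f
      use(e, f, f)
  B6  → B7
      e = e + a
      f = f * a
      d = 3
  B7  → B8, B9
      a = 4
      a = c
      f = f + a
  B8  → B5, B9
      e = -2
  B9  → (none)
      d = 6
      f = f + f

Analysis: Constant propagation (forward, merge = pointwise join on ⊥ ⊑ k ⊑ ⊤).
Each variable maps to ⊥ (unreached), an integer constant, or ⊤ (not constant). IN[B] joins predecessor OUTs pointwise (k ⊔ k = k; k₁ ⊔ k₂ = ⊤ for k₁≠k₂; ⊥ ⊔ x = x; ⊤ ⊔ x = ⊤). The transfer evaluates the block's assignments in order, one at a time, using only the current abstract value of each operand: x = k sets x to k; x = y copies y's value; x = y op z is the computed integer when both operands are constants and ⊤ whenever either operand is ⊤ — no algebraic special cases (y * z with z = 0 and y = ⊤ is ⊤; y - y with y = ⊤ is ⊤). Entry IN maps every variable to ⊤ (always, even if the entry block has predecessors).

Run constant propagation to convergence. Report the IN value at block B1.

Answer: {a: ⊤, b: ⊤, c: 4, d: ⊤, e: ⊤, f: ⊤}

Derivation:
Fixpoint table:
  B0:   IN=(all ⊤)   OUT={c:4; rest ⊤}
  B1:   IN={c:4; rest ⊤}   OUT={c:4, d:16; rest ⊤}
  B2:   IN={c:4, d:16; rest ⊤}   OUT={c:4, f:2; rest ⊤}
  B3:   IN={c:4, f:2; rest ⊤}   OUT={a:3, c:4, f:2; rest ⊤}
  B4:   IN={a:3, c:4, f:2; rest ⊤}   OUT={a:3, c:4, e:2, f:2; rest ⊤}
  B5:   IN={c:4; rest ⊤}   OUT={c:4; rest ⊤}
  B6:   IN={c:4; rest ⊤}   OUT={c:4, d:3; rest ⊤}
  B7:   IN={c:4, d:3; rest ⊤}   OUT={a:4, c:4, d:3; rest ⊤}
  B8:   IN={a:4, c:4, d:3; rest ⊤}   OUT={a:4, c:4, d:3, e:-2; rest ⊤}
  B9:   IN={a:4, c:4, d:3; rest ⊤}   OUT={a:4, c:4, d:6; rest ⊤}

Merge at B1: IN[B1] = OUT[B0] ⊔ OUT[B2] = {a: ⊤, b: ⊤, c: 4, d: ⊤, e: ⊤, f: ⊤}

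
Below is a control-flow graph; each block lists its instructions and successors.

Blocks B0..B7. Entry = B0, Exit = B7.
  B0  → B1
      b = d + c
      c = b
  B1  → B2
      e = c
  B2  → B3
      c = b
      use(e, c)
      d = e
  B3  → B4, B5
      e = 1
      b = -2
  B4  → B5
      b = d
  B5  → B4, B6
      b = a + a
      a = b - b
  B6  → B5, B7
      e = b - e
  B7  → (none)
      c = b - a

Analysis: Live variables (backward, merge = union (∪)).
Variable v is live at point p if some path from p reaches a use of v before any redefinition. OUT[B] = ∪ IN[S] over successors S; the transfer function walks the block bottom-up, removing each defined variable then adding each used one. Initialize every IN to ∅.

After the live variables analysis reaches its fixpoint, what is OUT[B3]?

Per-block solution:
  B0:  IN={a, c, d}  OUT={a, b, c}
  B1:  IN={a, b, c}  OUT={a, b, e}
  B2:  IN={a, b, e}  OUT={a, d}
  B3:  IN={a, d}  OUT={a, d, e}
  B4:  IN={a, d, e}  OUT={a, d, e}
  B5:  IN={a, d, e}  OUT={a, b, d, e}
  B6:  IN={a, b, d, e}  OUT={a, b, d, e}
  B7:  IN={a, b}  OUT={}

Merge at B3: OUT[B3] = IN[B4] ⊔ IN[B5] = {a, d, e}

Answer: {a, d, e}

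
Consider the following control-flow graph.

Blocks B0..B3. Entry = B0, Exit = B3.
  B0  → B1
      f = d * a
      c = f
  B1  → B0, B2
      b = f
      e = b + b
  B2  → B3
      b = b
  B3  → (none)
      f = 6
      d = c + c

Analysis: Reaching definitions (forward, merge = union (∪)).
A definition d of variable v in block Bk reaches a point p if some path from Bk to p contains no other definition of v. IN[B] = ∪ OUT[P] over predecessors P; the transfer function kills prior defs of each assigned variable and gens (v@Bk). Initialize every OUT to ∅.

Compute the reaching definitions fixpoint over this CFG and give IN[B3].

Answer: {b@B2, c@B0, e@B1, f@B0}

Trace:
Per-block solution:
  B0: | IN={b@B1, c@B0, e@B1, f@B0} | OUT={b@B1, c@B0, e@B1, f@B0}
  B1: | IN={b@B1, c@B0, e@B1, f@B0} | OUT={b@B1, c@B0, e@B1, f@B0}
  B2: | IN={b@B1, c@B0, e@B1, f@B0} | OUT={b@B2, c@B0, e@B1, f@B0}
  B3: | IN={b@B2, c@B0, e@B1, f@B0} | OUT={b@B2, c@B0, d@B3, e@B1, f@B3}

Merge at B3: IN[B3] = OUT[B2] = {b@B2, c@B0, e@B1, f@B0}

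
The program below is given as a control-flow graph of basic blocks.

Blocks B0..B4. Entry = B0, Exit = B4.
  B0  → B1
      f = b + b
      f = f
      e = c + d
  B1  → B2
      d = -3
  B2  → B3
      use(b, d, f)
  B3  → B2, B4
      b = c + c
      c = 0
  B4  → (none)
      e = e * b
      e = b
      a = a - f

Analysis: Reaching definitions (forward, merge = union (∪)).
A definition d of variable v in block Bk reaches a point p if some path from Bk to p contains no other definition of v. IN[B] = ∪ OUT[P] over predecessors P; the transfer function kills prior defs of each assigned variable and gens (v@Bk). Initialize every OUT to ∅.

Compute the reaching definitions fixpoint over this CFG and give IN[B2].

Per-block solution:
  B0:   IN={}   OUT={e@B0, f@B0}
  B1:   IN={e@B0, f@B0}   OUT={d@B1, e@B0, f@B0}
  B2:   IN={b@B3, c@B3, d@B1, e@B0, f@B0}   OUT={b@B3, c@B3, d@B1, e@B0, f@B0}
  B3:   IN={b@B3, c@B3, d@B1, e@B0, f@B0}   OUT={b@B3, c@B3, d@B1, e@B0, f@B0}
  B4:   IN={b@B3, c@B3, d@B1, e@B0, f@B0}   OUT={a@B4, b@B3, c@B3, d@B1, e@B4, f@B0}

Merge at B2: IN[B2] = OUT[B1] ⊔ OUT[B3] = {b@B3, c@B3, d@B1, e@B0, f@B0}

Answer: {b@B3, c@B3, d@B1, e@B0, f@B0}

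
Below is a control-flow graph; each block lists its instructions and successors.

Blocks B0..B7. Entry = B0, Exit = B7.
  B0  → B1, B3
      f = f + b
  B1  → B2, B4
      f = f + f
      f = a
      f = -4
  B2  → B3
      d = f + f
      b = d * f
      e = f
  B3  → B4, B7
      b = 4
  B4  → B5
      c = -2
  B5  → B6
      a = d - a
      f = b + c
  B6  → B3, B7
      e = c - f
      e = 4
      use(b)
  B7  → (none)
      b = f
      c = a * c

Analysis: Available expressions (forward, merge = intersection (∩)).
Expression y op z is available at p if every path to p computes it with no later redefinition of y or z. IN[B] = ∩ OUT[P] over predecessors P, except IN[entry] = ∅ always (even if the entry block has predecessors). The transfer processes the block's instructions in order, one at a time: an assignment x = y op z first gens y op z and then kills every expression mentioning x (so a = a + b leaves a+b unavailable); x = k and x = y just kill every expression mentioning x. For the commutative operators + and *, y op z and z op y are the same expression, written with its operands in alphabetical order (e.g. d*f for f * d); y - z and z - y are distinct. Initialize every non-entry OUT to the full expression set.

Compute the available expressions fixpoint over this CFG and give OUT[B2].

Answer: {d*f, f+f}

Trace:
Per-block solution:
  B0:   IN={}   OUT={}
  B1:   IN={}   OUT={}
  B2:   IN={}   OUT={d*f, f+f}
  B3:   IN={}   OUT={}
  B4:   IN={}   OUT={}
  B5:   IN={}   OUT={b+c}
  B6:   IN={b+c}   OUT={b+c, c-f}
  B7:   IN={}   OUT={}

Merge at B2: IN[B2] = OUT[B1] = {}
Applying B2's transfer function to that IN value gives OUT[B2] (row B2 above).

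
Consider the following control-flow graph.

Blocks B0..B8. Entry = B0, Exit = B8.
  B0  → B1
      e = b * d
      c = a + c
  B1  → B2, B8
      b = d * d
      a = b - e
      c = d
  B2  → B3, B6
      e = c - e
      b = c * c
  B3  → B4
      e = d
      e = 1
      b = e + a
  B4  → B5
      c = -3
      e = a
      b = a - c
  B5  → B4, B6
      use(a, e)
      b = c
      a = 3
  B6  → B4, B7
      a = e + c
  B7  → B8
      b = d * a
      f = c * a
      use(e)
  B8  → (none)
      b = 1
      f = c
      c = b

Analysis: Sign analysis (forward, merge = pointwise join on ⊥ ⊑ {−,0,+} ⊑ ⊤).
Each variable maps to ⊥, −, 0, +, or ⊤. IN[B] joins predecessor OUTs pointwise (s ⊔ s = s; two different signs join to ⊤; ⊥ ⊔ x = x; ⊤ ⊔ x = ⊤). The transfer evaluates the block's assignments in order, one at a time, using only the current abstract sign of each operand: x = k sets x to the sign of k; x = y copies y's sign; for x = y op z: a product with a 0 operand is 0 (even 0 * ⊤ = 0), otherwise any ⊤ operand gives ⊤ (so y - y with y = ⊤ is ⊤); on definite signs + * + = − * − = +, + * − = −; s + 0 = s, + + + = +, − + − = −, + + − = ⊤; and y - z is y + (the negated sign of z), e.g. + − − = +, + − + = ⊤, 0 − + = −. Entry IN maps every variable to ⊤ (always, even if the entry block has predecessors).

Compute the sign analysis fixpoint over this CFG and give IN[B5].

Fixpoint table:
  B0:   IN=(all ⊤)   OUT=(all ⊤)
  B1:   IN=(all ⊤)   OUT=(all ⊤)
  B2:   IN=(all ⊤)   OUT=(all ⊤)
  B3:   IN=(all ⊤)   OUT={e:+; rest ⊤}
  B4:   IN=(all ⊤)   OUT={c:-; rest ⊤}
  B5:   IN={c:-; rest ⊤}   OUT={a:+, b:-, c:-; rest ⊤}
  B6:   IN=(all ⊤)   OUT=(all ⊤)
  B7:   IN=(all ⊤)   OUT=(all ⊤)
  B8:   IN=(all ⊤)   OUT={b:+, c:+; rest ⊤}

Merge at B5: IN[B5] = OUT[B4] = {a: ⊤, b: ⊤, c: -, d: ⊤, e: ⊤, f: ⊤}

Answer: {a: ⊤, b: ⊤, c: -, d: ⊤, e: ⊤, f: ⊤}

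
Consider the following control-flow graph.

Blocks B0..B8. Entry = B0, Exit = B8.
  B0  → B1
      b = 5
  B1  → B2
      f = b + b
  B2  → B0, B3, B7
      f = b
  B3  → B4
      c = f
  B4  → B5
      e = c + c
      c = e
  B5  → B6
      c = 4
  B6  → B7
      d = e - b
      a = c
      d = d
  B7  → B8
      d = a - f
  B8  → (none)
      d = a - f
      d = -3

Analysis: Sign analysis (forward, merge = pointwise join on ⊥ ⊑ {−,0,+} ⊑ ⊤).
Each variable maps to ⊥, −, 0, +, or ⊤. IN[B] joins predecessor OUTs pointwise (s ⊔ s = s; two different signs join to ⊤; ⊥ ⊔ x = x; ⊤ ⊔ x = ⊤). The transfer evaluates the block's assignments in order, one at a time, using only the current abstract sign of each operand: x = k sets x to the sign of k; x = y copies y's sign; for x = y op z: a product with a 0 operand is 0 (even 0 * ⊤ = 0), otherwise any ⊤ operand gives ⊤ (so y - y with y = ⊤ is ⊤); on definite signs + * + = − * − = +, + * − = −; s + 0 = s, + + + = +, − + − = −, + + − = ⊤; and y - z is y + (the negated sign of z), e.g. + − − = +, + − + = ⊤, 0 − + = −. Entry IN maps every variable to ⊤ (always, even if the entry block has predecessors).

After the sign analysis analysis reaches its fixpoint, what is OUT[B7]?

Answer: {a: ⊤, b: +, c: ⊤, d: ⊤, e: ⊤, f: +}

Trace:
Fixpoint table:
  B0:  IN=(all ⊤)  OUT={b:+; rest ⊤}
  B1:  IN={b:+; rest ⊤}  OUT={b:+, f:+; rest ⊤}
  B2:  IN={b:+, f:+; rest ⊤}  OUT={b:+, f:+; rest ⊤}
  B3:  IN={b:+, f:+; rest ⊤}  OUT={b:+, c:+, f:+; rest ⊤}
  B4:  IN={b:+, c:+, f:+; rest ⊤}  OUT={b:+, c:+, e:+, f:+; rest ⊤}
  B5:  IN={b:+, c:+, e:+, f:+; rest ⊤}  OUT={b:+, c:+, e:+, f:+; rest ⊤}
  B6:  IN={b:+, c:+, e:+, f:+; rest ⊤}  OUT={a:+, b:+, c:+, e:+, f:+; rest ⊤}
  B7:  IN={b:+, f:+; rest ⊤}  OUT={b:+, f:+; rest ⊤}
  B8:  IN={b:+, f:+; rest ⊤}  OUT={b:+, d:-, f:+; rest ⊤}

Merge at B7: IN[B7] = OUT[B2] ⊔ OUT[B6] = {a: ⊤, b: +, c: ⊤, d: ⊤, e: ⊤, f: +}
Applying B7's transfer function to that IN value gives OUT[B7] (row B7 above).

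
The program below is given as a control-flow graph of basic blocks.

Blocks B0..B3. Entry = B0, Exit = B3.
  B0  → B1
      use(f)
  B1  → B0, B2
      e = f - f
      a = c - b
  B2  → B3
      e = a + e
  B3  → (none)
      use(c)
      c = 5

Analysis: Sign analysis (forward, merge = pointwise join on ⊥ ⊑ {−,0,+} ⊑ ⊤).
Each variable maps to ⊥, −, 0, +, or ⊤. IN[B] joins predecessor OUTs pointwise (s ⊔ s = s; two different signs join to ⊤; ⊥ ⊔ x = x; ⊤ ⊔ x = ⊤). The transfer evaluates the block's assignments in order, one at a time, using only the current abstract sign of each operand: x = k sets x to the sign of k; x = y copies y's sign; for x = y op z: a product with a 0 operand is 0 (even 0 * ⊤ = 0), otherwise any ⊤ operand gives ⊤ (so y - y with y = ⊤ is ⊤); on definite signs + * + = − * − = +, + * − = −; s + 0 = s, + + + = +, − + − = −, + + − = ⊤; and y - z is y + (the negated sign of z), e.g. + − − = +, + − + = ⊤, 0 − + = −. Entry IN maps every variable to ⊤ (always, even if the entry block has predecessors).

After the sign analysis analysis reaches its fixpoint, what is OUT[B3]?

Answer: {a: ⊤, b: ⊤, c: +, d: ⊤, e: ⊤, f: ⊤}

Derivation:
Converged values:
  B0: | IN=(all ⊤) | OUT=(all ⊤)
  B1: | IN=(all ⊤) | OUT=(all ⊤)
  B2: | IN=(all ⊤) | OUT=(all ⊤)
  B3: | IN=(all ⊤) | OUT={c:+; rest ⊤}

Merge at B3: IN[B3] = OUT[B2] = {a: ⊤, b: ⊤, c: ⊤, d: ⊤, e: ⊤, f: ⊤}
Applying B3's transfer function to that IN value gives OUT[B3] (row B3 above).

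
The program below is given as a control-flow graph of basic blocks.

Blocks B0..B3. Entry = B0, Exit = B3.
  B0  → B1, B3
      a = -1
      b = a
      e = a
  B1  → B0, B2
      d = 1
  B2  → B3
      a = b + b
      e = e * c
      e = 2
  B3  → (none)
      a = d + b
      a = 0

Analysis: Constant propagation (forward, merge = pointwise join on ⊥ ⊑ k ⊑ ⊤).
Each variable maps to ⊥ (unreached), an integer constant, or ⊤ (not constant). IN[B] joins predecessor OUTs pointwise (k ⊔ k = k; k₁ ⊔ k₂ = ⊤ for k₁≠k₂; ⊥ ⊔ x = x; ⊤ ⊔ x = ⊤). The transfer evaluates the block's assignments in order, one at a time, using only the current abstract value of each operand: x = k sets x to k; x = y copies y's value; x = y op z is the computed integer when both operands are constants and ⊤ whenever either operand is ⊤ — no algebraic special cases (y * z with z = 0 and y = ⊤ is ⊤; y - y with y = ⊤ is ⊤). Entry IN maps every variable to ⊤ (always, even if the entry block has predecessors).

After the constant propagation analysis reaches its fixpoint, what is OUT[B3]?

Converged values:
  B0:  IN=(all ⊤)  OUT={a:-1, b:-1, e:-1; rest ⊤}
  B1:  IN={a:-1, b:-1, e:-1; rest ⊤}  OUT={a:-1, b:-1, d:1, e:-1; rest ⊤}
  B2:  IN={a:-1, b:-1, d:1, e:-1; rest ⊤}  OUT={a:-2, b:-1, d:1, e:2; rest ⊤}
  B3:  IN={b:-1; rest ⊤}  OUT={a:0, b:-1; rest ⊤}

Merge at B3: IN[B3] = OUT[B0] ⊔ OUT[B2] = {a: ⊤, b: -1, c: ⊤, d: ⊤, e: ⊤, f: ⊤}
Applying B3's transfer function to that IN value gives OUT[B3] (row B3 above).

Answer: {a: 0, b: -1, c: ⊤, d: ⊤, e: ⊤, f: ⊤}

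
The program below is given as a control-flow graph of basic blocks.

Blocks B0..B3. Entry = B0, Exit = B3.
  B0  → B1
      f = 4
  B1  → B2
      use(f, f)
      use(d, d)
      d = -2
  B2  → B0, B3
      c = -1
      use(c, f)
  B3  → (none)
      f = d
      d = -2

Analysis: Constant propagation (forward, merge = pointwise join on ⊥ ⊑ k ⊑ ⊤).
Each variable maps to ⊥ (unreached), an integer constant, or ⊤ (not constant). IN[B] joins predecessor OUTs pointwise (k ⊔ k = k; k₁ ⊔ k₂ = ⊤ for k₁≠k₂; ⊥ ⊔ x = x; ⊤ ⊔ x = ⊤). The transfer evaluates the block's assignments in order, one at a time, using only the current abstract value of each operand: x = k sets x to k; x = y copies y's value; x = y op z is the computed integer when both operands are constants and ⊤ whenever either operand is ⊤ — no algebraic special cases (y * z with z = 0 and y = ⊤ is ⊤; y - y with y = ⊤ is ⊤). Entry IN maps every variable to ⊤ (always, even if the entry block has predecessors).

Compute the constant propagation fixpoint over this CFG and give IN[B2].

Fixpoint table:
  B0:   IN=(all ⊤)   OUT={f:4; rest ⊤}
  B1:   IN={f:4; rest ⊤}   OUT={d:-2, f:4; rest ⊤}
  B2:   IN={d:-2, f:4; rest ⊤}   OUT={c:-1, d:-2, f:4; rest ⊤}
  B3:   IN={c:-1, d:-2, f:4; rest ⊤}   OUT={c:-1, d:-2, f:-2; rest ⊤}

Merge at B2: IN[B2] = OUT[B1] = {a: ⊤, b: ⊤, c: ⊤, d: -2, e: ⊤, f: 4}

Answer: {a: ⊤, b: ⊤, c: ⊤, d: -2, e: ⊤, f: 4}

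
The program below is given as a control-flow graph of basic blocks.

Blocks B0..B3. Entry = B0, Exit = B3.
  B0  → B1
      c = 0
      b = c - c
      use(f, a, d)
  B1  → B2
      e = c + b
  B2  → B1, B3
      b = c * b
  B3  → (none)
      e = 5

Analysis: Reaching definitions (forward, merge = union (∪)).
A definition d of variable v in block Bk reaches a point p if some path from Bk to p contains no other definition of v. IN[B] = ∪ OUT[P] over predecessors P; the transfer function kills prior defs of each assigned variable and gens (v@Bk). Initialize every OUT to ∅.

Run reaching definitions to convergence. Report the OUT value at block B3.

Answer: {b@B2, c@B0, e@B3}

Working:
Converged values:
  B0:   IN={}   OUT={b@B0, c@B0}
  B1:   IN={b@B0, b@B2, c@B0, e@B1}   OUT={b@B0, b@B2, c@B0, e@B1}
  B2:   IN={b@B0, b@B2, c@B0, e@B1}   OUT={b@B2, c@B0, e@B1}
  B3:   IN={b@B2, c@B0, e@B1}   OUT={b@B2, c@B0, e@B3}

Merge at B3: IN[B3] = OUT[B2] = {b@B2, c@B0, e@B1}
Applying B3's transfer function to that IN value gives OUT[B3] (row B3 above).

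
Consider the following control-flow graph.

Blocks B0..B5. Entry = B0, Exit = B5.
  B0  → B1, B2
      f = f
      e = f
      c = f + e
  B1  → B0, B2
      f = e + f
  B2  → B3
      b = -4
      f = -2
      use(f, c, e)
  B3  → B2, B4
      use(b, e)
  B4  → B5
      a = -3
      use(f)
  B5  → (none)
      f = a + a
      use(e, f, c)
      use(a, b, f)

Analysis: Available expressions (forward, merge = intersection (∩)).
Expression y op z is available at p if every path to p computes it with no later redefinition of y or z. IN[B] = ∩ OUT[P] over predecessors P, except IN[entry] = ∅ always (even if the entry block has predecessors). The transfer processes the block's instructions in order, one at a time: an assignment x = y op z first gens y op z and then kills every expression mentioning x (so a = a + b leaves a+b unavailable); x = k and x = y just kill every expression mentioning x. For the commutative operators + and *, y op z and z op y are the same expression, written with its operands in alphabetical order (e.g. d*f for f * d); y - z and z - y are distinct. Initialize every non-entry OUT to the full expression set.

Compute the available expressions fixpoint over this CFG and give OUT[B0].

Answer: {e+f}

Working:
Converged values:
  B0:   IN={}   OUT={e+f}
  B1:   IN={e+f}   OUT={}
  B2:   IN={}   OUT={}
  B3:   IN={}   OUT={}
  B4:   IN={}   OUT={}
  B5:   IN={}   OUT={a+a}

Merge at B0 (entry node, so the boundary value {} is joined with the incoming edge(s)): IN[B0] = {} ∩ OUT[B1] = {}
Applying B0's transfer function to that IN value gives OUT[B0] (row B0 above).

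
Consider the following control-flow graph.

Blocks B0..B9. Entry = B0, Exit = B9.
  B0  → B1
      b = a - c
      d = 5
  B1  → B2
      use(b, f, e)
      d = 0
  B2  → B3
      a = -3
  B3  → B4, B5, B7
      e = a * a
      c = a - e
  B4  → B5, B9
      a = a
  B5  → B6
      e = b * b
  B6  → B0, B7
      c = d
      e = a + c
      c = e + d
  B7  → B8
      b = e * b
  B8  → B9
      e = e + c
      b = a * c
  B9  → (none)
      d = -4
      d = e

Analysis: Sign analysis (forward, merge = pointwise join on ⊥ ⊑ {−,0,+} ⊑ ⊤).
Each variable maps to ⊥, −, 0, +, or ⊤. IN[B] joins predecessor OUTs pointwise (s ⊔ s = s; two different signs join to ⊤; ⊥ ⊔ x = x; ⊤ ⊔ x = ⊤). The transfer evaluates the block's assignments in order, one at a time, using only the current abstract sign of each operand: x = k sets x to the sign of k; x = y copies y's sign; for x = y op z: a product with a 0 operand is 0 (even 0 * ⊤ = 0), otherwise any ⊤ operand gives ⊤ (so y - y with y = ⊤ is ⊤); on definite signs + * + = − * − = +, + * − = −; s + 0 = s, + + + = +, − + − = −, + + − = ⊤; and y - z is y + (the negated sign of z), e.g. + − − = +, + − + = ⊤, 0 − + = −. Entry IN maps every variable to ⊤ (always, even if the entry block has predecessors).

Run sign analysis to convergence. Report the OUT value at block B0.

Converged values:
  B0:  IN=(all ⊤)  OUT={d:+; rest ⊤}
  B1:  IN={d:+; rest ⊤}  OUT={d:0; rest ⊤}
  B2:  IN={d:0; rest ⊤}  OUT={a:-, d:0; rest ⊤}
  B3:  IN={a:-, d:0; rest ⊤}  OUT={a:-, c:-, d:0, e:+; rest ⊤}
  B4:  IN={a:-, c:-, d:0, e:+; rest ⊤}  OUT={a:-, c:-, d:0, e:+; rest ⊤}
  B5:  IN={a:-, c:-, d:0, e:+; rest ⊤}  OUT={a:-, c:-, d:0; rest ⊤}
  B6:  IN={a:-, c:-, d:0; rest ⊤}  OUT={a:-, c:-, d:0, e:-; rest ⊤}
  B7:  IN={a:-, c:-, d:0; rest ⊤}  OUT={a:-, c:-, d:0; rest ⊤}
  B8:  IN={a:-, c:-, d:0; rest ⊤}  OUT={a:-, b:+, c:-, d:0; rest ⊤}
  B9:  IN={a:-, c:-, d:0; rest ⊤}  OUT={a:-, c:-; rest ⊤}

Merge at B0 (entry node, so the boundary value (all ⊤) is joined with the incoming edge(s)): IN[B0] = (all ⊤) ⊔ OUT[B6] = {a: ⊤, b: ⊤, c: ⊤, d: ⊤, e: ⊤, f: ⊤}
Applying B0's transfer function to that IN value gives OUT[B0] (row B0 above).

Answer: {a: ⊤, b: ⊤, c: ⊤, d: +, e: ⊤, f: ⊤}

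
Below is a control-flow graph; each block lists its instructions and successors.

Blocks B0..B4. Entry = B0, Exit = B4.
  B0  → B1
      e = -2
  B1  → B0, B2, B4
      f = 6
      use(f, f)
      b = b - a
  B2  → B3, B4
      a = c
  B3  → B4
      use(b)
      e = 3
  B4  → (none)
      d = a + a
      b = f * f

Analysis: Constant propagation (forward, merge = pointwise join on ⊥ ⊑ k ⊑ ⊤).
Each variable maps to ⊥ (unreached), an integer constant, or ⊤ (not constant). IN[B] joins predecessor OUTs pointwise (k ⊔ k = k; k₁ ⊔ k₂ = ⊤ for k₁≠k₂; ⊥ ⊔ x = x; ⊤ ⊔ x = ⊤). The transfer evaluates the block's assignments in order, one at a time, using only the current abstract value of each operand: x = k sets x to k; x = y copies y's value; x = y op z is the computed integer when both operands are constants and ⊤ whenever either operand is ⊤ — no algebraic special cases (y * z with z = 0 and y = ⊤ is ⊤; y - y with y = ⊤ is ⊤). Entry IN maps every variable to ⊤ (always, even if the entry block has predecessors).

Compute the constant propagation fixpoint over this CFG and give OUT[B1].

Answer: {a: ⊤, b: ⊤, c: ⊤, d: ⊤, e: -2, f: 6}

Trace:
Per-block solution:
  B0:   IN=(all ⊤)   OUT={e:-2; rest ⊤}
  B1:   IN={e:-2; rest ⊤}   OUT={e:-2, f:6; rest ⊤}
  B2:   IN={e:-2, f:6; rest ⊤}   OUT={e:-2, f:6; rest ⊤}
  B3:   IN={e:-2, f:6; rest ⊤}   OUT={e:3, f:6; rest ⊤}
  B4:   IN={f:6; rest ⊤}   OUT={b:36, f:6; rest ⊤}

Merge at B1: IN[B1] = OUT[B0] = {a: ⊤, b: ⊤, c: ⊤, d: ⊤, e: -2, f: ⊤}
Applying B1's transfer function to that IN value gives OUT[B1] (row B1 above).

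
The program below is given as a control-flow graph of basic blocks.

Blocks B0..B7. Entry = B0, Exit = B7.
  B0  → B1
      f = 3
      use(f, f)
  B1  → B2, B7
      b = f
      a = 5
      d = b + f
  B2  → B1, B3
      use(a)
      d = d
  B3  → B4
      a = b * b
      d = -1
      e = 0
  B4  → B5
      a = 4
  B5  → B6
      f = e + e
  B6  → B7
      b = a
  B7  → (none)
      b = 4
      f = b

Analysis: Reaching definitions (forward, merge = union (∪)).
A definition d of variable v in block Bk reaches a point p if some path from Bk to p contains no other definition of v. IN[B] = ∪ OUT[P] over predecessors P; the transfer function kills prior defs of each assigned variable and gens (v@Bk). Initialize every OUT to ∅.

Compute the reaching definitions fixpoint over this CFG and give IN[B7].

Per-block solution:
  B0:   IN={}   OUT={f@B0}
  B1:   IN={a@B1, b@B1, d@B2, f@B0}   OUT={a@B1, b@B1, d@B1, f@B0}
  B2:   IN={a@B1, b@B1, d@B1, f@B0}   OUT={a@B1, b@B1, d@B2, f@B0}
  B3:   IN={a@B1, b@B1, d@B2, f@B0}   OUT={a@B3, b@B1, d@B3, e@B3, f@B0}
  B4:   IN={a@B3, b@B1, d@B3, e@B3, f@B0}   OUT={a@B4, b@B1, d@B3, e@B3, f@B0}
  B5:   IN={a@B4, b@B1, d@B3, e@B3, f@B0}   OUT={a@B4, b@B1, d@B3, e@B3, f@B5}
  B6:   IN={a@B4, b@B1, d@B3, e@B3, f@B5}   OUT={a@B4, b@B6, d@B3, e@B3, f@B5}
  B7:   IN={a@B1, a@B4, b@B1, b@B6, d@B1, d@B3, e@B3, f@B0, f@B5}   OUT={a@B1, a@B4, b@B7, d@B1, d@B3, e@B3, f@B7}

Merge at B7: IN[B7] = OUT[B1] ⊔ OUT[B6] = {a@B1, a@B4, b@B1, b@B6, d@B1, d@B3, e@B3, f@B0, f@B5}

Answer: {a@B1, a@B4, b@B1, b@B6, d@B1, d@B3, e@B3, f@B0, f@B5}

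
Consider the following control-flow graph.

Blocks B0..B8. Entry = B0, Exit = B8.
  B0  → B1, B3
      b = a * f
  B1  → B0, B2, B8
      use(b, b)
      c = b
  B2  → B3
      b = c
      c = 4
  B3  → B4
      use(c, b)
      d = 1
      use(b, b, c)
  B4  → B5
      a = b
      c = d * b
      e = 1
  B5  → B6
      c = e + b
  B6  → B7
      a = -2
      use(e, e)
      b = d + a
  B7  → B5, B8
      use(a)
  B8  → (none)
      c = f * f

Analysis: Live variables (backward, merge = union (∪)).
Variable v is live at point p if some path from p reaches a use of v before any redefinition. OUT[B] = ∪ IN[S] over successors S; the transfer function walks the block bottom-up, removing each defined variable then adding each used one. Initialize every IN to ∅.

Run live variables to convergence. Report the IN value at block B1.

Per-block solution:
  B0:  IN={a, c, f}  OUT={a, b, c, f}
  B1:  IN={a, b, f}  OUT={a, c, f}
  B2:  IN={c, f}  OUT={b, c, f}
  B3:  IN={b, c, f}  OUT={b, d, f}
  B4:  IN={b, d, f}  OUT={b, d, e, f}
  B5:  IN={b, d, e, f}  OUT={d, e, f}
  B6:  IN={d, e, f}  OUT={a, b, d, e, f}
  B7:  IN={a, b, d, e, f}  OUT={b, d, e, f}
  B8:  IN={f}  OUT={}

Merge at B1: OUT[B1] = IN[B0] ⊔ IN[B2] ⊔ IN[B8] = {a, c, f}
Applying B1's transfer function to that OUT value gives IN[B1] (row B1 above).

Answer: {a, b, f}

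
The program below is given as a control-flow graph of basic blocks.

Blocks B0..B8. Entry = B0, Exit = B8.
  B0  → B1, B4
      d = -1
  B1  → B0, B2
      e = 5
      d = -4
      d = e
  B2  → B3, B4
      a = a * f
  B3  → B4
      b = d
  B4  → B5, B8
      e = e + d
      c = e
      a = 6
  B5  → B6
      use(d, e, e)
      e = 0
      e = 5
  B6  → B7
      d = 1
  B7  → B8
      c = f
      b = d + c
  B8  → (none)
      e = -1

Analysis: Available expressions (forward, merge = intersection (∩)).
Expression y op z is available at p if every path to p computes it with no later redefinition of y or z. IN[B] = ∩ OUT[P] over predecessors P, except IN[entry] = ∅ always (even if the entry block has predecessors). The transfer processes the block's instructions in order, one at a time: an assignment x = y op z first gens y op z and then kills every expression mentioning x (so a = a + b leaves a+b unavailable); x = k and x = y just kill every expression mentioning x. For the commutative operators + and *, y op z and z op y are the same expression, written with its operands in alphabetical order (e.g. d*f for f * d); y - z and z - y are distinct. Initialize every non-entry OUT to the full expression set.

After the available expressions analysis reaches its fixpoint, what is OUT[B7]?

Answer: {c+d}

Trace:
Converged values:
  B0:   IN={}   OUT={}
  B1:   IN={}   OUT={}
  B2:   IN={}   OUT={}
  B3:   IN={}   OUT={}
  B4:   IN={}   OUT={}
  B5:   IN={}   OUT={}
  B6:   IN={}   OUT={}
  B7:   IN={}   OUT={c+d}
  B8:   IN={}   OUT={}

Merge at B7: IN[B7] = OUT[B6] = {}
Applying B7's transfer function to that IN value gives OUT[B7] (row B7 above).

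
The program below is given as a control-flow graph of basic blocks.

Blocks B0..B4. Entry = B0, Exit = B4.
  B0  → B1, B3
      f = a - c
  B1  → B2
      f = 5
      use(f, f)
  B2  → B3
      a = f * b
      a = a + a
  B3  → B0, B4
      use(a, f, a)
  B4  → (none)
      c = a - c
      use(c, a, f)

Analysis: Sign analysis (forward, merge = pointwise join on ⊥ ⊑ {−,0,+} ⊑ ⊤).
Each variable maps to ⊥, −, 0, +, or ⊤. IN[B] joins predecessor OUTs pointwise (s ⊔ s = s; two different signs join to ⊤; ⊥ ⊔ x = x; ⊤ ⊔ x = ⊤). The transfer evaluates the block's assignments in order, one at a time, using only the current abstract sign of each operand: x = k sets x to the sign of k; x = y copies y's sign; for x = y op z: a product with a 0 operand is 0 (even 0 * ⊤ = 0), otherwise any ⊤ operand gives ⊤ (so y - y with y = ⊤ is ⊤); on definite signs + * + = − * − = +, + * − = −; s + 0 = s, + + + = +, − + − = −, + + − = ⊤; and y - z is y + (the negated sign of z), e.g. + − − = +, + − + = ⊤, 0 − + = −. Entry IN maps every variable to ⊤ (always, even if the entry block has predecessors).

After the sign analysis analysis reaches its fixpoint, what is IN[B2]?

Answer: {a: ⊤, b: ⊤, c: ⊤, d: ⊤, e: ⊤, f: +}

Working:
Converged values:
  B0:   IN=(all ⊤)   OUT=(all ⊤)
  B1:   IN=(all ⊤)   OUT={f:+; rest ⊤}
  B2:   IN={f:+; rest ⊤}   OUT={f:+; rest ⊤}
  B3:   IN=(all ⊤)   OUT=(all ⊤)
  B4:   IN=(all ⊤)   OUT=(all ⊤)

Merge at B2: IN[B2] = OUT[B1] = {a: ⊤, b: ⊤, c: ⊤, d: ⊤, e: ⊤, f: +}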